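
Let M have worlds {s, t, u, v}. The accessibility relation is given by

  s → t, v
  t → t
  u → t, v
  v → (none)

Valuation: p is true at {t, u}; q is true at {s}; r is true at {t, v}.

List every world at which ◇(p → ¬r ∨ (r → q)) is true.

{s, u}

s: successors {t, v}; p → ¬r ∨ (r → q) there: t:F, v:T. ✓
t: successors {t}; p → ¬r ∨ (r → q) there: t:F. ✗
u: successors {t, v}; p → ¬r ∨ (r → q) there: t:F, v:T. ✓
v: no successors, so ◇(p → ¬r ∨ (r → q)) fails. ✗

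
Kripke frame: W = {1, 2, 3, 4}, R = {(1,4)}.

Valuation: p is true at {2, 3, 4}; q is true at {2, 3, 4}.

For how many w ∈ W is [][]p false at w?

1: successors {4}; []p there: 4:T. ✓
2: no successors, so [][]p holds vacuously. ✓
3: no successors, so [][]p holds vacuously. ✓
4: no successors, so [][]p holds vacuously. ✓
Satisfying worlds: {1, 2, 3, 4}.
So [][]p fails at the other 0 worlds.

0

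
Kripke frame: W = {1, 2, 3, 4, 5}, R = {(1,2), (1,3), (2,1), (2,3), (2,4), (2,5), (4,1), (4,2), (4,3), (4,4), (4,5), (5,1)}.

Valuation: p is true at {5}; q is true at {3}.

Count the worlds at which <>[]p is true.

1: successors {2, 3}; []p there: 2:F, 3:T. ✓
2: successors {1, 3, 4, 5}; []p there: 1:F, 3:T, 4:F, 5:F. ✓
3: no successors, so <>[]p fails. ✗
4: successors {1, 2, 3, 4, 5}; []p there: 1:F, 2:F, 3:T, 4:F, 5:F. ✓
5: successors {1}; []p there: 1:F. ✗
Satisfying worlds: {1, 2, 4}.

3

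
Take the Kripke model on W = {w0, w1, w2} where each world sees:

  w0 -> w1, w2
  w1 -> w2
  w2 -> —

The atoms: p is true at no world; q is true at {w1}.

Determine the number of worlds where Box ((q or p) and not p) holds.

1

w0: successors {w1, w2}; (q or p) and not p there: w1:T, w2:F. ✗
w1: successors {w2}; (q or p) and not p there: w2:F. ✗
w2: no successors, so Box ((q or p) and not p) holds vacuously. ✓
Satisfying worlds: {w2}.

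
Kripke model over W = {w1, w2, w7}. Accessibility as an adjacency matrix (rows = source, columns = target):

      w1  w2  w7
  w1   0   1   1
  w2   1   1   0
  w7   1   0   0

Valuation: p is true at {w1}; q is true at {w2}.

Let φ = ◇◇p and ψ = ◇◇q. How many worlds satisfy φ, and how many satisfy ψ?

For ◇◇p:
w1: successors {w2, w7}; ◇p there: w2:T, w7:T. ✓
w2: successors {w1, w2}; ◇p there: w1:F, w2:T. ✓
w7: successors {w1}; ◇p there: w1:F. ✗
— 2 worlds.
For ◇◇q:
w1: successors {w2, w7}; ◇q there: w2:T, w7:F. ✓
w2: successors {w1, w2}; ◇q there: w1:T, w2:T. ✓
w7: successors {w1}; ◇q there: w1:T. ✓
— 3 worlds.

2 and 3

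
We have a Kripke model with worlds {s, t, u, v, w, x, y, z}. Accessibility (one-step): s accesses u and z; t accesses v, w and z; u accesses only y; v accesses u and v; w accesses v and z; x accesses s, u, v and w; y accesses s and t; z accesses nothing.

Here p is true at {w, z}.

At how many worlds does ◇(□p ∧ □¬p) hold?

3

s: successors {u, z}; □p ∧ □¬p there: u:F, z:T. ✓
t: successors {v, w, z}; □p ∧ □¬p there: v:F, w:F, z:T. ✓
u: successors {y}; □p ∧ □¬p there: y:F. ✗
v: successors {u, v}; □p ∧ □¬p there: u:F, v:F. ✗
w: successors {v, z}; □p ∧ □¬p there: v:F, z:T. ✓
x: successors {s, u, v, w}; □p ∧ □¬p there: s:F, u:F, v:F, w:F. ✗
y: successors {s, t}; □p ∧ □¬p there: s:F, t:F. ✗
z: no successors, so ◇(□p ∧ □¬p) fails. ✗
Satisfying worlds: {s, t, w}.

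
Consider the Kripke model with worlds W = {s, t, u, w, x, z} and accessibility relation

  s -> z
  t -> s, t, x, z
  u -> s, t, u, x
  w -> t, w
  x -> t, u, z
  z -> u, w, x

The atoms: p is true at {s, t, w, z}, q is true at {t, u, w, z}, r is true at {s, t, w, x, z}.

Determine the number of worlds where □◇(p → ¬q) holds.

2

s: successors {z}; ◇(p → ¬q) there: z:T. ✓
t: successors {s, t, x, z}; ◇(p → ¬q) there: s:F, t:T, x:T, z:T. ✗
u: successors {s, t, u, x}; ◇(p → ¬q) there: s:F, t:T, u:T, x:T. ✗
w: successors {t, w}; ◇(p → ¬q) there: t:T, w:F. ✗
x: successors {t, u, z}; ◇(p → ¬q) there: t:T, u:T, z:T. ✓
z: successors {u, w, x}; ◇(p → ¬q) there: u:T, w:F, x:T. ✗
Satisfying worlds: {s, x}.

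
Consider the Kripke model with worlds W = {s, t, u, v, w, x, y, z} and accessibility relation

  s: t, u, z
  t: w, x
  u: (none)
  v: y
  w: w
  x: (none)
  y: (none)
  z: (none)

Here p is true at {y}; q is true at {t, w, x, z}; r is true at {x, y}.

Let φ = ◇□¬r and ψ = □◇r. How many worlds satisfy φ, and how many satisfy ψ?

For ◇□¬r:
s: successors {t, u, z}; □¬r there: t:F, u:T, z:T. ✓
t: successors {w, x}; □¬r there: w:T, x:T. ✓
u: no successors, so ◇□¬r fails. ✗
v: successors {y}; □¬r there: y:T. ✓
w: successors {w}; □¬r there: w:T. ✓
x: no successors, so ◇□¬r fails. ✗
y: no successors, so ◇□¬r fails. ✗
z: no successors, so ◇□¬r fails. ✗
— 4 worlds.
For □◇r:
s: successors {t, u, z}; ◇r there: t:T, u:F, z:F. ✗
t: successors {w, x}; ◇r there: w:F, x:F. ✗
u: no successors, so □◇r holds vacuously. ✓
v: successors {y}; ◇r there: y:F. ✗
w: successors {w}; ◇r there: w:F. ✗
x: no successors, so □◇r holds vacuously. ✓
y: no successors, so □◇r holds vacuously. ✓
z: no successors, so □◇r holds vacuously. ✓
— 4 worlds.

4 and 4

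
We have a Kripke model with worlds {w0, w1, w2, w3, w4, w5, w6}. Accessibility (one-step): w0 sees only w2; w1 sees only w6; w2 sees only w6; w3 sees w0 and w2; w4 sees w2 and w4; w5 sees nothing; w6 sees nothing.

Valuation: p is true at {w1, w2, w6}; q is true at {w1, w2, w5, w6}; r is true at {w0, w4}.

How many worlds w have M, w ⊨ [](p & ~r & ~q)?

2

w0: successors {w2}; p & ~r & ~q there: w2:F. ✗
w1: successors {w6}; p & ~r & ~q there: w6:F. ✗
w2: successors {w6}; p & ~r & ~q there: w6:F. ✗
w3: successors {w0, w2}; p & ~r & ~q there: w0:F, w2:F. ✗
w4: successors {w2, w4}; p & ~r & ~q there: w2:F, w4:F. ✗
w5: no successors, so [](p & ~r & ~q) holds vacuously. ✓
w6: no successors, so [](p & ~r & ~q) holds vacuously. ✓
Satisfying worlds: {w5, w6}.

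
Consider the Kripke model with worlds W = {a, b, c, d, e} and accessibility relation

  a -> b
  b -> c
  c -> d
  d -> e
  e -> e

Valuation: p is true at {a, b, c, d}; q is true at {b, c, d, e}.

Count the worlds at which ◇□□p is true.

a: successors {b}; □□p there: b:T. ✓
b: successors {c}; □□p there: c:F. ✗
c: successors {d}; □□p there: d:F. ✗
d: successors {e}; □□p there: e:F. ✗
e: successors {e}; □□p there: e:F. ✗
Satisfying worlds: {a}.

1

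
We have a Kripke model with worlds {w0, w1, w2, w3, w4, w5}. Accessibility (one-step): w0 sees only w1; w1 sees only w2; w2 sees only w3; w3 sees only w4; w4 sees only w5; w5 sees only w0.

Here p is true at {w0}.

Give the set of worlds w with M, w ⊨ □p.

{w5}

w0: successors {w1}; p there: w1:F. ✗
w1: successors {w2}; p there: w2:F. ✗
w2: successors {w3}; p there: w3:F. ✗
w3: successors {w4}; p there: w4:F. ✗
w4: successors {w5}; p there: w5:F. ✗
w5: successors {w0}; p there: w0:T. ✓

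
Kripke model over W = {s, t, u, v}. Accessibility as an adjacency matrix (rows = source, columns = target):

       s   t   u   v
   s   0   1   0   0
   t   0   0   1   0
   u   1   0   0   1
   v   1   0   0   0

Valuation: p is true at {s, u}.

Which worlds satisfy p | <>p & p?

s: p is T, <>p & p is F. ✓
t: p is F, <>p & p is F. ✗
u: p is T, <>p & p is T. ✓
v: p is F, <>p & p is F. ✗

{s, u}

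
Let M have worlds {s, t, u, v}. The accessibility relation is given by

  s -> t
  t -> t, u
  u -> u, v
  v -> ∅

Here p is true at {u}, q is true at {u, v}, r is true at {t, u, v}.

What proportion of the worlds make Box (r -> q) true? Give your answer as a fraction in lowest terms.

s: successors {t}; r -> q there: t:F. ✗
t: successors {t, u}; r -> q there: t:F, u:T. ✗
u: successors {u, v}; r -> q there: u:T, v:T. ✓
v: no successors, so Box (r -> q) holds vacuously. ✓
That's 2 of 4 worlds, so 2/4 = 1/2.

1/2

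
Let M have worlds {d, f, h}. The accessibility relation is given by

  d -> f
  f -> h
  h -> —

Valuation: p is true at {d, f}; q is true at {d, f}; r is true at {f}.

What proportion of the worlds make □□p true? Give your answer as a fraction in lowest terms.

d: successors {f}; □p there: f:F. ✗
f: successors {h}; □p there: h:T. ✓
h: no successors, so □□p holds vacuously. ✓
That's 2 of 3 worlds, so 2/3.

2/3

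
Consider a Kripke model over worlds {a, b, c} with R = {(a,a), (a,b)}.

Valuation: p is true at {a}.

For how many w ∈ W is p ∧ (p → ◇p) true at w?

a: p is T, p → ◇p is T. ✓
b: p is F, p → ◇p is T. ✗
c: p is F, p → ◇p is T. ✗
Satisfying worlds: {a}.

1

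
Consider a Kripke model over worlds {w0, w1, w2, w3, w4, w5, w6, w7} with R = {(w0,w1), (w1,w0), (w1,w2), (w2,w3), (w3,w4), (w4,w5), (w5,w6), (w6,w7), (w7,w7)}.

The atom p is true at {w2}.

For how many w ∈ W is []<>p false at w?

7

w0: successors {w1}; <>p there: w1:T. ✓
w1: successors {w0, w2}; <>p there: w0:F, w2:F. ✗
w2: successors {w3}; <>p there: w3:F. ✗
w3: successors {w4}; <>p there: w4:F. ✗
w4: successors {w5}; <>p there: w5:F. ✗
w5: successors {w6}; <>p there: w6:F. ✗
w6: successors {w7}; <>p there: w7:F. ✗
w7: successors {w7}; <>p there: w7:F. ✗
Satisfying worlds: {w0}.
So []<>p fails at the other 7 worlds.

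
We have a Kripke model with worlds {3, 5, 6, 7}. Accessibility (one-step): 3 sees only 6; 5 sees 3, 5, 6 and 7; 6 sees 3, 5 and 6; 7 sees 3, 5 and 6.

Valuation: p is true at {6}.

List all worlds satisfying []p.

3: successors {6}; p there: 6:T. ✓
5: successors {3, 5, 6, 7}; p there: 3:F, 5:F, 6:T, 7:F. ✗
6: successors {3, 5, 6}; p there: 3:F, 5:F, 6:T. ✗
7: successors {3, 5, 6}; p there: 3:F, 5:F, 6:T. ✗

{3}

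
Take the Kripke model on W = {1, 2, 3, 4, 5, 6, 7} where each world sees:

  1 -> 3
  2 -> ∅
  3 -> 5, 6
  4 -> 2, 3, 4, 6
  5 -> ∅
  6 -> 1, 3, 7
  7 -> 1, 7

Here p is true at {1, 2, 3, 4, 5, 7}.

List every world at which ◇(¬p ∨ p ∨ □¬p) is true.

1: successors {3}; ¬p ∨ p ∨ □¬p there: 3:T. ✓
2: no successors, so ◇(¬p ∨ p ∨ □¬p) fails. ✗
3: successors {5, 6}; ¬p ∨ p ∨ □¬p there: 5:T, 6:T. ✓
4: successors {2, 3, 4, 6}; ¬p ∨ p ∨ □¬p there: 2:T, 3:T, 4:T, 6:T. ✓
5: no successors, so ◇(¬p ∨ p ∨ □¬p) fails. ✗
6: successors {1, 3, 7}; ¬p ∨ p ∨ □¬p there: 1:T, 3:T, 7:T. ✓
7: successors {1, 7}; ¬p ∨ p ∨ □¬p there: 1:T, 7:T. ✓

{1, 3, 4, 6, 7}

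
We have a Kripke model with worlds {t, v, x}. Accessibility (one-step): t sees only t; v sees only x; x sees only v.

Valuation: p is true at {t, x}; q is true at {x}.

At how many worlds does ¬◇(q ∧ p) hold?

2

t: ◇(q ∧ p) is F. ✓
v: ◇(q ∧ p) is T. ✗
x: ◇(q ∧ p) is F. ✓
Satisfying worlds: {t, x}.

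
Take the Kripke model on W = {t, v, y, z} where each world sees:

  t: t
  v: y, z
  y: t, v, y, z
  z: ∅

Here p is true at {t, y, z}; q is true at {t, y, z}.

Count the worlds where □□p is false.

t: successors {t}; □p there: t:T. ✓
v: successors {y, z}; □p there: y:F, z:T. ✗
y: successors {t, v, y, z}; □p there: t:T, v:T, y:F, z:T. ✗
z: no successors, so □□p holds vacuously. ✓
Satisfying worlds: {t, z}.
So □□p fails at the other 2 worlds.

2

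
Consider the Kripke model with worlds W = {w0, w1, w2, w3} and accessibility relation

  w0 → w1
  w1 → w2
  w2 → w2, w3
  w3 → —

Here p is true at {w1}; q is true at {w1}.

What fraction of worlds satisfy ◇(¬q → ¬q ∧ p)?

w0: successors {w1}; ¬q → ¬q ∧ p there: w1:T. ✓
w1: successors {w2}; ¬q → ¬q ∧ p there: w2:F. ✗
w2: successors {w2, w3}; ¬q → ¬q ∧ p there: w2:F, w3:F. ✗
w3: no successors, so ◇(¬q → ¬q ∧ p) fails. ✗
That's 1 of 4 worlds, so 1/4.

1/4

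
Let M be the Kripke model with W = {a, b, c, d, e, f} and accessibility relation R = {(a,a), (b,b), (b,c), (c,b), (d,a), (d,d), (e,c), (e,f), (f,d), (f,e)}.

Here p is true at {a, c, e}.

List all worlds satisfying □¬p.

{c}

a: successors {a}; ¬p there: a:F. ✗
b: successors {b, c}; ¬p there: b:T, c:F. ✗
c: successors {b}; ¬p there: b:T. ✓
d: successors {a, d}; ¬p there: a:F, d:T. ✗
e: successors {c, f}; ¬p there: c:F, f:T. ✗
f: successors {d, e}; ¬p there: d:T, e:F. ✗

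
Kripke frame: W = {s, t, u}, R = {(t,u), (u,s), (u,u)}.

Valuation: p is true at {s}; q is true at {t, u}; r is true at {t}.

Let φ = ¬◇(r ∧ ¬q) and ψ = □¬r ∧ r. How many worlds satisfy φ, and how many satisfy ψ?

3 and 1

For ¬◇(r ∧ ¬q):
s: ◇(r ∧ ¬q) is F. ✓
t: ◇(r ∧ ¬q) is F. ✓
u: ◇(r ∧ ¬q) is F. ✓
— 3 worlds.
For □¬r ∧ r:
s: □¬r is T, r is F. ✗
t: □¬r is T, r is T. ✓
u: □¬r is T, r is F. ✗
— 1 world.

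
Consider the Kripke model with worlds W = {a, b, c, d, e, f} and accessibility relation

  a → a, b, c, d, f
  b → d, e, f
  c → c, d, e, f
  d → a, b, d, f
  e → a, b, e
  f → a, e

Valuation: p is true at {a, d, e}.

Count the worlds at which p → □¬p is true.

3

a: p is T, □¬p is F. ✗
b: p is F, □¬p is F. ✓
c: p is F, □¬p is F. ✓
d: p is T, □¬p is F. ✗
e: p is T, □¬p is F. ✗
f: p is F, □¬p is F. ✓
Satisfying worlds: {b, c, f}.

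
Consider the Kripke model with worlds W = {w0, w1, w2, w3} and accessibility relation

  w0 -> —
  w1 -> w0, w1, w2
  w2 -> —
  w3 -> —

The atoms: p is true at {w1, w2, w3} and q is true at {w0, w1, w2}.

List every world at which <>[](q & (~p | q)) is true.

w0: no successors, so <>[](q & (~p | q)) fails. ✗
w1: successors {w0, w1, w2}; [](q & (~p | q)) there: w0:T, w1:T, w2:T. ✓
w2: no successors, so <>[](q & (~p | q)) fails. ✗
w3: no successors, so <>[](q & (~p | q)) fails. ✗

{w1}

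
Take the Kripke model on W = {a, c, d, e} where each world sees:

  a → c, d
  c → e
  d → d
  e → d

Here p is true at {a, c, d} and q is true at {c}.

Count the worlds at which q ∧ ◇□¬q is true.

a: q is F, ◇□¬q is T. ✗
c: q is T, ◇□¬q is T. ✓
d: q is F, ◇□¬q is T. ✗
e: q is F, ◇□¬q is T. ✗
Satisfying worlds: {c}.

1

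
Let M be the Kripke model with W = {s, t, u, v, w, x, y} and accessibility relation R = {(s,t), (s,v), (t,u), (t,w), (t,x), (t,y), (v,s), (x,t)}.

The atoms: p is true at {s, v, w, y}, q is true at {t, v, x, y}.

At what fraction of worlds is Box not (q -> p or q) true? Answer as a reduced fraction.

s: successors {t, v}; not (q -> p or q) there: t:F, v:F. ✗
t: successors {u, w, x, y}; not (q -> p or q) there: u:F, w:F, x:F, y:F. ✗
u: no successors, so Box not (q -> p or q) holds vacuously. ✓
v: successors {s}; not (q -> p or q) there: s:F. ✗
w: no successors, so Box not (q -> p or q) holds vacuously. ✓
x: successors {t}; not (q -> p or q) there: t:F. ✗
y: no successors, so Box not (q -> p or q) holds vacuously. ✓
That's 3 of 7 worlds, so 3/7.

3/7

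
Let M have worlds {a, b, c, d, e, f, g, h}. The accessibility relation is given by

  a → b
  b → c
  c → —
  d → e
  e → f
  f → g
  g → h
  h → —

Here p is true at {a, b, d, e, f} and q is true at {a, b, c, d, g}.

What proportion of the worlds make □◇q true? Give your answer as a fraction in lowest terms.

1/2

a: successors {b}; ◇q there: b:T. ✓
b: successors {c}; ◇q there: c:F. ✗
c: no successors, so □◇q holds vacuously. ✓
d: successors {e}; ◇q there: e:F. ✗
e: successors {f}; ◇q there: f:T. ✓
f: successors {g}; ◇q there: g:F. ✗
g: successors {h}; ◇q there: h:F. ✗
h: no successors, so □◇q holds vacuously. ✓
That's 4 of 8 worlds, so 4/8 = 1/2.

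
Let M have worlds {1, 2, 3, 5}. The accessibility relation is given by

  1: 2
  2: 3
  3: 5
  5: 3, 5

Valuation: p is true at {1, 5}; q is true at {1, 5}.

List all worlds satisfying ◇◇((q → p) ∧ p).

{2, 3, 5}

1: successors {2}; ◇((q → p) ∧ p) there: 2:F. ✗
2: successors {3}; ◇((q → p) ∧ p) there: 3:T. ✓
3: successors {5}; ◇((q → p) ∧ p) there: 5:T. ✓
5: successors {3, 5}; ◇((q → p) ∧ p) there: 3:T, 5:T. ✓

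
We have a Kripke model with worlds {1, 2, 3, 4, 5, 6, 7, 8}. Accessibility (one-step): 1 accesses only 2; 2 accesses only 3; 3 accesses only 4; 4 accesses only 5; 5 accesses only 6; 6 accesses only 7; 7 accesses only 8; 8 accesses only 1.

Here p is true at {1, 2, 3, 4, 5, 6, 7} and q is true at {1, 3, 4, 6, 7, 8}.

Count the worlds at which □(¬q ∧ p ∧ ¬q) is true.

2

1: successors {2}; ¬q ∧ p ∧ ¬q there: 2:T. ✓
2: successors {3}; ¬q ∧ p ∧ ¬q there: 3:F. ✗
3: successors {4}; ¬q ∧ p ∧ ¬q there: 4:F. ✗
4: successors {5}; ¬q ∧ p ∧ ¬q there: 5:T. ✓
5: successors {6}; ¬q ∧ p ∧ ¬q there: 6:F. ✗
6: successors {7}; ¬q ∧ p ∧ ¬q there: 7:F. ✗
7: successors {8}; ¬q ∧ p ∧ ¬q there: 8:F. ✗
8: successors {1}; ¬q ∧ p ∧ ¬q there: 1:F. ✗
Satisfying worlds: {1, 4}.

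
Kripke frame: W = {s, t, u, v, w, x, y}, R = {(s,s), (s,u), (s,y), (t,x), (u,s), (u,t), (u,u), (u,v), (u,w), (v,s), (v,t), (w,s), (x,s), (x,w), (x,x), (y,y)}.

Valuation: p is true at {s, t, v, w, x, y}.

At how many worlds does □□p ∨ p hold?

s: □□p is F, p is T. ✓
t: □□p is T, p is T. ✓
u: □□p is F, p is F. ✗
v: □□p is F, p is T. ✓
w: □□p is F, p is T. ✓
x: □□p is F, p is T. ✓
y: □□p is T, p is T. ✓
Satisfying worlds: {s, t, v, w, x, y}.

6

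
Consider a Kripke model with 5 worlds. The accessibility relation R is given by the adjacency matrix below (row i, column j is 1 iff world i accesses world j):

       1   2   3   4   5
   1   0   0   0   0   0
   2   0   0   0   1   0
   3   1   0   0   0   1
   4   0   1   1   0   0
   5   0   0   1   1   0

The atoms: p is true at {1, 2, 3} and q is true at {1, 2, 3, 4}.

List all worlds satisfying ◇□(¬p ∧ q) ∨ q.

{1, 2, 3, 4}

1: ◇□(¬p ∧ q) is F, q is T. ✓
2: ◇□(¬p ∧ q) is F, q is T. ✓
3: ◇□(¬p ∧ q) is T, q is T. ✓
4: ◇□(¬p ∧ q) is T, q is T. ✓
5: ◇□(¬p ∧ q) is F, q is F. ✗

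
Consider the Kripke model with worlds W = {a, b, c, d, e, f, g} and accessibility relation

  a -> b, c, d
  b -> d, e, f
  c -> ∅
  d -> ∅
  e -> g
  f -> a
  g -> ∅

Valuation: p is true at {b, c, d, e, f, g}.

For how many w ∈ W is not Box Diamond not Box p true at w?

a: Box Diamond not Box p is F. ✓
b: Box Diamond not Box p is F. ✓
c: Box Diamond not Box p is T. ✗
d: Box Diamond not Box p is T. ✗
e: Box Diamond not Box p is F. ✓
f: Box Diamond not Box p is F. ✓
g: Box Diamond not Box p is T. ✗
Satisfying worlds: {a, b, e, f}.

4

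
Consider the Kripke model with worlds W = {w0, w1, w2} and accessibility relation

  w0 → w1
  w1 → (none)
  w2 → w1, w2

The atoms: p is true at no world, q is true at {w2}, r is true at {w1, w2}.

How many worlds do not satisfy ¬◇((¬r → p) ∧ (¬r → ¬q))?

w0: ◇((¬r → p) ∧ (¬r → ¬q)) is T. ✗
w1: ◇((¬r → p) ∧ (¬r → ¬q)) is F. ✓
w2: ◇((¬r → p) ∧ (¬r → ¬q)) is T. ✗
Satisfying worlds: {w1}.
So ¬◇((¬r → p) ∧ (¬r → ¬q)) fails at the other 2 worlds.

2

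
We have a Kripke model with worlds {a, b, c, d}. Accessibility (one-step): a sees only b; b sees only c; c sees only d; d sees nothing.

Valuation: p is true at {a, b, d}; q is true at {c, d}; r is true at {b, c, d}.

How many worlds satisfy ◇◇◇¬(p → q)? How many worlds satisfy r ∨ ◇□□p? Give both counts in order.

0 and 4

For ◇◇◇¬(p → q):
a: successors {b}; ◇◇¬(p → q) there: b:F. ✗
b: successors {c}; ◇◇¬(p → q) there: c:F. ✗
c: successors {d}; ◇◇¬(p → q) there: d:F. ✗
d: no successors, so ◇◇◇¬(p → q) fails. ✗
— 0 worlds.
For r ∨ ◇□□p:
a: r is F, ◇□□p is T. ✓
b: r is T, ◇□□p is T. ✓
c: r is T, ◇□□p is T. ✓
d: r is T, ◇□□p is F. ✓
— 4 worlds.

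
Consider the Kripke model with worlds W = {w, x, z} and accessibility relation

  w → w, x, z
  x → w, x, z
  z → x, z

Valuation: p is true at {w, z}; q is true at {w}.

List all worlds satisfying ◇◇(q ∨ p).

{w, x, z}

w: successors {w, x, z}; ◇(q ∨ p) there: w:T, x:T, z:T. ✓
x: successors {w, x, z}; ◇(q ∨ p) there: w:T, x:T, z:T. ✓
z: successors {x, z}; ◇(q ∨ p) there: x:T, z:T. ✓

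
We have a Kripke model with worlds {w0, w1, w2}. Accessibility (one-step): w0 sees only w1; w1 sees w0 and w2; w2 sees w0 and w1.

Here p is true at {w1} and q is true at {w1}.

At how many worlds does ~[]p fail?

w0: []p is T. ✗
w1: []p is F. ✓
w2: []p is F. ✓
Satisfying worlds: {w1, w2}.
So ~[]p fails at the other 1 world.

1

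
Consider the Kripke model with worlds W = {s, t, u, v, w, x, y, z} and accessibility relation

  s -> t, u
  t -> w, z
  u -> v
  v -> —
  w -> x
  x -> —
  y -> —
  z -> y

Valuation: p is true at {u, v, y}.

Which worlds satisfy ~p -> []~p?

s: ~p is T, []~p is F. ✗
t: ~p is T, []~p is T. ✓
u: ~p is F, []~p is F. ✓
v: ~p is F, []~p is T. ✓
w: ~p is T, []~p is T. ✓
x: ~p is T, []~p is T. ✓
y: ~p is F, []~p is T. ✓
z: ~p is T, []~p is F. ✗

{t, u, v, w, x, y}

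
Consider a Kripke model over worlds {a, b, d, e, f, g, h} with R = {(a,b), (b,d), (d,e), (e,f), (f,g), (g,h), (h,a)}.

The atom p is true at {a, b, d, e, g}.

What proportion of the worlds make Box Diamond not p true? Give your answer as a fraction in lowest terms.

2/7

a: successors {b}; Diamond not p there: b:F. ✗
b: successors {d}; Diamond not p there: d:F. ✗
d: successors {e}; Diamond not p there: e:T. ✓
e: successors {f}; Diamond not p there: f:F. ✗
f: successors {g}; Diamond not p there: g:T. ✓
g: successors {h}; Diamond not p there: h:F. ✗
h: successors {a}; Diamond not p there: a:F. ✗
That's 2 of 7 worlds, so 2/7.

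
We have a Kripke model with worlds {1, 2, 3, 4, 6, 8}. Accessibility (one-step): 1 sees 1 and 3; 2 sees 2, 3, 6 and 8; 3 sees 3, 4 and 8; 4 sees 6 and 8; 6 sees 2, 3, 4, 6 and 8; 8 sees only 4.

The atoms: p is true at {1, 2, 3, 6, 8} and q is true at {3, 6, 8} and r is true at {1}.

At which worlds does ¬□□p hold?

1: □□p is F. ✓
2: □□p is F. ✓
3: □□p is F. ✓
4: □□p is F. ✓
6: □□p is F. ✓
8: □□p is T. ✗

{1, 2, 3, 4, 6}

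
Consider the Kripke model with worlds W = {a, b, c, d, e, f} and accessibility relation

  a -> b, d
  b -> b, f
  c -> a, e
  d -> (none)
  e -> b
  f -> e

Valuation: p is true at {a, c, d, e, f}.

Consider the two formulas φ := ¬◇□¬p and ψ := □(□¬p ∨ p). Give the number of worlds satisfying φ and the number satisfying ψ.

For ¬◇□¬p:
a: ◇□¬p is T. ✗
b: ◇□¬p is F. ✓
c: ◇□¬p is T. ✗
d: ◇□¬p is F. ✓
e: ◇□¬p is F. ✓
f: ◇□¬p is T. ✗
— 3 worlds.
For □(□¬p ∨ p):
a: successors {b, d}; □¬p ∨ p there: b:F, d:T. ✗
b: successors {b, f}; □¬p ∨ p there: b:F, f:T. ✗
c: successors {a, e}; □¬p ∨ p there: a:T, e:T. ✓
d: no successors, so □(□¬p ∨ p) holds vacuously. ✓
e: successors {b}; □¬p ∨ p there: b:F. ✗
f: successors {e}; □¬p ∨ p there: e:T. ✓
— 3 worlds.

3 and 3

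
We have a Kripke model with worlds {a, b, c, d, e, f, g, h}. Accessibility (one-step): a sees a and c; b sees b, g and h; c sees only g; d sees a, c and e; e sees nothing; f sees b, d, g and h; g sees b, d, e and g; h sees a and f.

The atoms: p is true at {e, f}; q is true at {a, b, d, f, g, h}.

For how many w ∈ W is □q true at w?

5

a: successors {a, c}; q there: a:T, c:F. ✗
b: successors {b, g, h}; q there: b:T, g:T, h:T. ✓
c: successors {g}; q there: g:T. ✓
d: successors {a, c, e}; q there: a:T, c:F, e:F. ✗
e: no successors, so □q holds vacuously. ✓
f: successors {b, d, g, h}; q there: b:T, d:T, g:T, h:T. ✓
g: successors {b, d, e, g}; q there: b:T, d:T, e:F, g:T. ✗
h: successors {a, f}; q there: a:T, f:T. ✓
Satisfying worlds: {b, c, e, f, h}.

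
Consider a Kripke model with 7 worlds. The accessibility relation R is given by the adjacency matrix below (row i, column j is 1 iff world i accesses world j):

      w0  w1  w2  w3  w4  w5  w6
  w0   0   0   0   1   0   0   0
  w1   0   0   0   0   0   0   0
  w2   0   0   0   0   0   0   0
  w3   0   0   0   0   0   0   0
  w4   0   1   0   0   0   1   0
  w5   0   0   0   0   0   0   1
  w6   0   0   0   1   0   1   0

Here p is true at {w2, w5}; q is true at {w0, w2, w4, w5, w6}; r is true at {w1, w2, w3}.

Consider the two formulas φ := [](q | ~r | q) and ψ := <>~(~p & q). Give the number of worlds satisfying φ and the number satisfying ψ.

4 and 3

For [](q | ~r | q):
w0: successors {w3}; q | ~r | q there: w3:F. ✗
w1: no successors, so [](q | ~r | q) holds vacuously. ✓
w2: no successors, so [](q | ~r | q) holds vacuously. ✓
w3: no successors, so [](q | ~r | q) holds vacuously. ✓
w4: successors {w1, w5}; q | ~r | q there: w1:F, w5:T. ✗
w5: successors {w6}; q | ~r | q there: w6:T. ✓
w6: successors {w3, w5}; q | ~r | q there: w3:F, w5:T. ✗
— 4 worlds.
For <>~(~p & q):
w0: successors {w3}; ~(~p & q) there: w3:T. ✓
w1: no successors, so <>~(~p & q) fails. ✗
w2: no successors, so <>~(~p & q) fails. ✗
w3: no successors, so <>~(~p & q) fails. ✗
w4: successors {w1, w5}; ~(~p & q) there: w1:T, w5:T. ✓
w5: successors {w6}; ~(~p & q) there: w6:F. ✗
w6: successors {w3, w5}; ~(~p & q) there: w3:T, w5:T. ✓
— 3 worlds.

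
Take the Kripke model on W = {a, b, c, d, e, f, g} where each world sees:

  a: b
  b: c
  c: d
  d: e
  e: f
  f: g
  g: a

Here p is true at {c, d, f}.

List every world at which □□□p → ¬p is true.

a: □□□p is T, ¬p is T. ✓
b: □□□p is F, ¬p is T. ✓
c: □□□p is T, ¬p is F. ✗
d: □□□p is F, ¬p is F. ✓
e: □□□p is F, ¬p is T. ✓
f: □□□p is F, ¬p is F. ✓
g: □□□p is T, ¬p is T. ✓

{a, b, d, e, f, g}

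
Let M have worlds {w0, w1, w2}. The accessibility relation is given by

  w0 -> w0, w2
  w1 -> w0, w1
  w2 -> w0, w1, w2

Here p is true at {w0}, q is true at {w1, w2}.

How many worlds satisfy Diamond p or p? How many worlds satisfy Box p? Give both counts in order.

For Diamond p or p:
w0: Diamond p is T, p is T. ✓
w1: Diamond p is T, p is F. ✓
w2: Diamond p is T, p is F. ✓
— 3 worlds.
For Box p:
w0: successors {w0, w2}; p there: w0:T, w2:F. ✗
w1: successors {w0, w1}; p there: w0:T, w1:F. ✗
w2: successors {w0, w1, w2}; p there: w0:T, w1:F, w2:F. ✗
— 0 worlds.

3 and 0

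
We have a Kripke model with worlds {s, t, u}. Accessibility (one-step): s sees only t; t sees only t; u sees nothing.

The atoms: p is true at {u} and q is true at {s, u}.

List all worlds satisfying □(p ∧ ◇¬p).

{u}

s: successors {t}; p ∧ ◇¬p there: t:F. ✗
t: successors {t}; p ∧ ◇¬p there: t:F. ✗
u: no successors, so □(p ∧ ◇¬p) holds vacuously. ✓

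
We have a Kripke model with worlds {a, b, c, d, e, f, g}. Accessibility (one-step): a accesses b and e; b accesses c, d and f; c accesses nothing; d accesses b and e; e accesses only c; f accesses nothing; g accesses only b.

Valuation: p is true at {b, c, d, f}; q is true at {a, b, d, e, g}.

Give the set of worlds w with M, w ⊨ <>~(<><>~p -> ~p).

{a, d, g}

a: successors {b, e}; ~(<><>~p -> ~p) there: b:T, e:F. ✓
b: successors {c, d, f}; ~(<><>~p -> ~p) there: c:F, d:F, f:F. ✗
c: no successors, so <>~(<><>~p -> ~p) fails. ✗
d: successors {b, e}; ~(<><>~p -> ~p) there: b:T, e:F. ✓
e: successors {c}; ~(<><>~p -> ~p) there: c:F. ✗
f: no successors, so <>~(<><>~p -> ~p) fails. ✗
g: successors {b}; ~(<><>~p -> ~p) there: b:T. ✓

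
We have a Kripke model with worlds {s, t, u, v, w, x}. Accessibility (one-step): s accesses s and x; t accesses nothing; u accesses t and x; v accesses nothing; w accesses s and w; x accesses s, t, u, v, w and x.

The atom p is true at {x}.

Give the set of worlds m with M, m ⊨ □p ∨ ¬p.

{s, t, u, v, w}

s: □p is F, ¬p is T. ✓
t: □p is T, ¬p is T. ✓
u: □p is F, ¬p is T. ✓
v: □p is T, ¬p is T. ✓
w: □p is F, ¬p is T. ✓
x: □p is F, ¬p is F. ✗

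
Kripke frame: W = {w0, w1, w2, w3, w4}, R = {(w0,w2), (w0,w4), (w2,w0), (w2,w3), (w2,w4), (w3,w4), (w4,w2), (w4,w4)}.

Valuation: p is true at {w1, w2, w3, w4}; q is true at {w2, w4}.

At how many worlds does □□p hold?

w0: successors {w2, w4}; □p there: w2:F, w4:T. ✗
w1: no successors, so □□p holds vacuously. ✓
w2: successors {w0, w3, w4}; □p there: w0:T, w3:T, w4:T. ✓
w3: successors {w4}; □p there: w4:T. ✓
w4: successors {w2, w4}; □p there: w2:F, w4:T. ✗
Satisfying worlds: {w1, w2, w3}.

3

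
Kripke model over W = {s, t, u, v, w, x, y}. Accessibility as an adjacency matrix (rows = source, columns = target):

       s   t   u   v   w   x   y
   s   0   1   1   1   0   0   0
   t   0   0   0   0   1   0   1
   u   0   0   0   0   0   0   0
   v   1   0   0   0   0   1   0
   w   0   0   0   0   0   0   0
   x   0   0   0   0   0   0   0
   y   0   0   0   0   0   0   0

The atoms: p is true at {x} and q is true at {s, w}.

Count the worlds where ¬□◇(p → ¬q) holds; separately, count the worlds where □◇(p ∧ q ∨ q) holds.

3 and 4

For ¬□◇(p → ¬q):
s: □◇(p → ¬q) is F. ✓
t: □◇(p → ¬q) is F. ✓
u: □◇(p → ¬q) is T. ✗
v: □◇(p → ¬q) is F. ✓
w: □◇(p → ¬q) is T. ✗
x: □◇(p → ¬q) is T. ✗
y: □◇(p → ¬q) is T. ✗
— 3 worlds.
For □◇(p ∧ q ∨ q):
s: successors {t, u, v}; ◇(p ∧ q ∨ q) there: t:T, u:F, v:T. ✗
t: successors {w, y}; ◇(p ∧ q ∨ q) there: w:F, y:F. ✗
u: no successors, so □◇(p ∧ q ∨ q) holds vacuously. ✓
v: successors {s, x}; ◇(p ∧ q ∨ q) there: s:F, x:F. ✗
w: no successors, so □◇(p ∧ q ∨ q) holds vacuously. ✓
x: no successors, so □◇(p ∧ q ∨ q) holds vacuously. ✓
y: no successors, so □◇(p ∧ q ∨ q) holds vacuously. ✓
— 4 worlds.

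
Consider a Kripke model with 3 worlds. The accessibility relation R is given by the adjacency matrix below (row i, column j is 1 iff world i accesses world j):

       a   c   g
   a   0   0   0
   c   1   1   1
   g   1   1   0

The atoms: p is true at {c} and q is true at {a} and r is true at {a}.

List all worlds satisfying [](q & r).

a: no successors, so [](q & r) holds vacuously. ✓
c: successors {a, c, g}; q & r there: a:T, c:F, g:F. ✗
g: successors {a, c}; q & r there: a:T, c:F. ✗

{a}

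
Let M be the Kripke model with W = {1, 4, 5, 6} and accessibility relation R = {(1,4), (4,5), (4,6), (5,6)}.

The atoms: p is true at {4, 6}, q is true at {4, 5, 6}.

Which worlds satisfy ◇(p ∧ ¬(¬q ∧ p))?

{1, 4, 5}

1: successors {4}; p ∧ ¬(¬q ∧ p) there: 4:T. ✓
4: successors {5, 6}; p ∧ ¬(¬q ∧ p) there: 5:F, 6:T. ✓
5: successors {6}; p ∧ ¬(¬q ∧ p) there: 6:T. ✓
6: no successors, so ◇(p ∧ ¬(¬q ∧ p)) fails. ✗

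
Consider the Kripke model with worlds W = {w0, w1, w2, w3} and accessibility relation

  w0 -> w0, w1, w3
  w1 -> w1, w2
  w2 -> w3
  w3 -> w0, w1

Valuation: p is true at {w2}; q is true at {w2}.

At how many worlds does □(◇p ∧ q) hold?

0

w0: successors {w0, w1, w3}; ◇p ∧ q there: w0:F, w1:F, w3:F. ✗
w1: successors {w1, w2}; ◇p ∧ q there: w1:F, w2:F. ✗
w2: successors {w3}; ◇p ∧ q there: w3:F. ✗
w3: successors {w0, w1}; ◇p ∧ q there: w0:F, w1:F. ✗
Satisfying worlds: ∅.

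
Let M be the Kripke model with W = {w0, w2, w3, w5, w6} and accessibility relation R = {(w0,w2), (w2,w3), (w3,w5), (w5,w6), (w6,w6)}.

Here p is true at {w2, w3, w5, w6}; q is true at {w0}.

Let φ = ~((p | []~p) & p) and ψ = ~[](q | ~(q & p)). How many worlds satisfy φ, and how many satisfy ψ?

1 and 0

For ~((p | []~p) & p):
w0: (p | []~p) & p is F. ✓
w2: (p | []~p) & p is T. ✗
w3: (p | []~p) & p is T. ✗
w5: (p | []~p) & p is T. ✗
w6: (p | []~p) & p is T. ✗
— 1 world.
For ~[](q | ~(q & p)):
w0: [](q | ~(q & p)) is T. ✗
w2: [](q | ~(q & p)) is T. ✗
w3: [](q | ~(q & p)) is T. ✗
w5: [](q | ~(q & p)) is T. ✗
w6: [](q | ~(q & p)) is T. ✗
— 0 worlds.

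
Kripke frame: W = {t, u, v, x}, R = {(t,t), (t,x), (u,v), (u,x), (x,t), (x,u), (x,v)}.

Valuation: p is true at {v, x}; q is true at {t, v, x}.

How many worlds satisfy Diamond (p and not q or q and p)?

t: successors {t, x}; p and not q or q and p there: t:F, x:T. ✓
u: successors {v, x}; p and not q or q and p there: v:T, x:T. ✓
v: no successors, so Diamond (p and not q or q and p) fails. ✗
x: successors {t, u, v}; p and not q or q and p there: t:F, u:F, v:T. ✓
Satisfying worlds: {t, u, x}.

3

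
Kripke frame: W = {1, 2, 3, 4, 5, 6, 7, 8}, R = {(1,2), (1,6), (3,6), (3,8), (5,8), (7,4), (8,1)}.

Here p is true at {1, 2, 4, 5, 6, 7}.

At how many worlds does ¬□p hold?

2

1: □p is T. ✗
2: □p is T. ✗
3: □p is F. ✓
4: □p is T. ✗
5: □p is F. ✓
6: □p is T. ✗
7: □p is T. ✗
8: □p is T. ✗
Satisfying worlds: {3, 5}.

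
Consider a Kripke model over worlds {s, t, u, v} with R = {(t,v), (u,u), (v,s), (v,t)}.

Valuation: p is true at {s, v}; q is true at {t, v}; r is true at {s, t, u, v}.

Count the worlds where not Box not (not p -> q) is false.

s: Box not (not p -> q) is T. ✗
t: Box not (not p -> q) is F. ✓
u: Box not (not p -> q) is T. ✗
v: Box not (not p -> q) is F. ✓
Satisfying worlds: {t, v}.
So not Box not (not p -> q) fails at the other 2 worlds.

2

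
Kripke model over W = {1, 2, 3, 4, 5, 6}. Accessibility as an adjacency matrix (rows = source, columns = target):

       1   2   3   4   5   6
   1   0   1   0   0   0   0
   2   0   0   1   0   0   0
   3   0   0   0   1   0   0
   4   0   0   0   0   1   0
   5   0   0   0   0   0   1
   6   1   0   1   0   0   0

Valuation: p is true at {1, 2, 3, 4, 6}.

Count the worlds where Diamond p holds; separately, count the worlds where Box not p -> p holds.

For Diamond p:
1: successors {2}; p there: 2:T. ✓
2: successors {3}; p there: 3:T. ✓
3: successors {4}; p there: 4:T. ✓
4: successors {5}; p there: 5:F. ✗
5: successors {6}; p there: 6:T. ✓
6: successors {1, 3}; p there: 1:T, 3:T. ✓
— 5 worlds.
For Box not p -> p:
1: Box not p is F, p is T. ✓
2: Box not p is F, p is T. ✓
3: Box not p is F, p is T. ✓
4: Box not p is T, p is T. ✓
5: Box not p is F, p is F. ✓
6: Box not p is F, p is T. ✓
— 6 worlds.

5 and 6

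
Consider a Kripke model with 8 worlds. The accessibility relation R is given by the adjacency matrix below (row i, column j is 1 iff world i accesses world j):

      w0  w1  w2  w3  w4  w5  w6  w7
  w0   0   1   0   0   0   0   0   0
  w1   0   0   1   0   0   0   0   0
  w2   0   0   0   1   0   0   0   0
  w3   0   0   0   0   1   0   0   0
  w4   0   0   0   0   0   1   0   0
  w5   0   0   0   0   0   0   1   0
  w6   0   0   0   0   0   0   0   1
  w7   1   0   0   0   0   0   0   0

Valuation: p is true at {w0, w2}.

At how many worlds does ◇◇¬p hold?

w0: successors {w1}; ◇¬p there: w1:F. ✗
w1: successors {w2}; ◇¬p there: w2:T. ✓
w2: successors {w3}; ◇¬p there: w3:T. ✓
w3: successors {w4}; ◇¬p there: w4:T. ✓
w4: successors {w5}; ◇¬p there: w5:T. ✓
w5: successors {w6}; ◇¬p there: w6:T. ✓
w6: successors {w7}; ◇¬p there: w7:F. ✗
w7: successors {w0}; ◇¬p there: w0:T. ✓
Satisfying worlds: {w1, w2, w3, w4, w5, w7}.

6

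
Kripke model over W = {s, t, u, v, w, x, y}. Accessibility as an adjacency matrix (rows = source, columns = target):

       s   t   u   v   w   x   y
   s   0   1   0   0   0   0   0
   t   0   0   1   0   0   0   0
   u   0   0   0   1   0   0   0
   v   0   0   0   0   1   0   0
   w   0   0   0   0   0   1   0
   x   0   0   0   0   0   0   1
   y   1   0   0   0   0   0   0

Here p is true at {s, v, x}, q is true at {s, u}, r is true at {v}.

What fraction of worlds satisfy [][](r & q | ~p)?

4/7

s: successors {t}; [](r & q | ~p) there: t:T. ✓
t: successors {u}; [](r & q | ~p) there: u:F. ✗
u: successors {v}; [](r & q | ~p) there: v:T. ✓
v: successors {w}; [](r & q | ~p) there: w:F. ✗
w: successors {x}; [](r & q | ~p) there: x:T. ✓
x: successors {y}; [](r & q | ~p) there: y:F. ✗
y: successors {s}; [](r & q | ~p) there: s:T. ✓
That's 4 of 7 worlds, so 4/7.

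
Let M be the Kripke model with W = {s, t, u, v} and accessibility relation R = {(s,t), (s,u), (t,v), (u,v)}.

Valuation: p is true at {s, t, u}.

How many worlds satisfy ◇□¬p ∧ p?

s: ◇□¬p is T, p is T. ✓
t: ◇□¬p is T, p is T. ✓
u: ◇□¬p is T, p is T. ✓
v: ◇□¬p is F, p is F. ✗
Satisfying worlds: {s, t, u}.

3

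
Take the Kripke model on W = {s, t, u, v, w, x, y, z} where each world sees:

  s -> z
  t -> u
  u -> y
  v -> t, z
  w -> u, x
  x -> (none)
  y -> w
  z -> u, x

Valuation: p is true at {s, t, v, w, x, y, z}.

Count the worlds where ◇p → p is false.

s: ◇p is T, p is T. ✓
t: ◇p is F, p is T. ✓
u: ◇p is T, p is F. ✗
v: ◇p is T, p is T. ✓
w: ◇p is T, p is T. ✓
x: ◇p is F, p is T. ✓
y: ◇p is T, p is T. ✓
z: ◇p is T, p is T. ✓
Satisfying worlds: {s, t, v, w, x, y, z}.
So ◇p → p fails at the other 1 world.

1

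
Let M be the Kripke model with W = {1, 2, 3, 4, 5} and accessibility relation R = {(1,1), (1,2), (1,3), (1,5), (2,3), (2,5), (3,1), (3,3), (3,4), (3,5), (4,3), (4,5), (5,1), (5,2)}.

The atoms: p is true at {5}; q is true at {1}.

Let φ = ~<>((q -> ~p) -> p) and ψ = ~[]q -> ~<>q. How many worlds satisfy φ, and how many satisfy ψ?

1 and 2

For ~<>((q -> ~p) -> p):
1: <>((q -> ~p) -> p) is T. ✗
2: <>((q -> ~p) -> p) is T. ✗
3: <>((q -> ~p) -> p) is T. ✗
4: <>((q -> ~p) -> p) is T. ✗
5: <>((q -> ~p) -> p) is F. ✓
— 1 world.
For ~[]q -> ~<>q:
1: ~[]q is T, ~<>q is F. ✗
2: ~[]q is T, ~<>q is T. ✓
3: ~[]q is T, ~<>q is F. ✗
4: ~[]q is T, ~<>q is T. ✓
5: ~[]q is T, ~<>q is F. ✗
— 2 worlds.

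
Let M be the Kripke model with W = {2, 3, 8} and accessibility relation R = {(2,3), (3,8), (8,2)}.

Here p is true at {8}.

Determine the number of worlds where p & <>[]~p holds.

2: p is F, <>[]~p is F. ✗
3: p is F, <>[]~p is T. ✗
8: p is T, <>[]~p is T. ✓
Satisfying worlds: {8}.

1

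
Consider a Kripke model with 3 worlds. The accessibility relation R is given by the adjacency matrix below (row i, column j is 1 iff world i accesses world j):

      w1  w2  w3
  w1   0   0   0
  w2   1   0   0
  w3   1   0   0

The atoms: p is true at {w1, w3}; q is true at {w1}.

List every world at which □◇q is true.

w1: no successors, so □◇q holds vacuously. ✓
w2: successors {w1}; ◇q there: w1:F. ✗
w3: successors {w1}; ◇q there: w1:F. ✗

{w1}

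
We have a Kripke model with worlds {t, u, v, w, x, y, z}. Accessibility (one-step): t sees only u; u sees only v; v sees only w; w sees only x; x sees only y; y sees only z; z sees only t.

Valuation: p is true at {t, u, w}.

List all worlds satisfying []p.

{t, v, z}

t: successors {u}; p there: u:T. ✓
u: successors {v}; p there: v:F. ✗
v: successors {w}; p there: w:T. ✓
w: successors {x}; p there: x:F. ✗
x: successors {y}; p there: y:F. ✗
y: successors {z}; p there: z:F. ✗
z: successors {t}; p there: t:T. ✓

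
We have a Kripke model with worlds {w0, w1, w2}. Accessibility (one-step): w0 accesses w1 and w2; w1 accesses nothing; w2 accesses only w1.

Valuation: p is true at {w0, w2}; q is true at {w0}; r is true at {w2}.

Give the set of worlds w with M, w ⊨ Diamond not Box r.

w0: successors {w1, w2}; not Box r there: w1:F, w2:T. ✓
w1: no successors, so Diamond not Box r fails. ✗
w2: successors {w1}; not Box r there: w1:F. ✗

{w0}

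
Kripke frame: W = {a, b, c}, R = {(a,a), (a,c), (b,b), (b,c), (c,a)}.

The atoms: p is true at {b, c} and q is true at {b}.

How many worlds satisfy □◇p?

a: successors {a, c}; ◇p there: a:T, c:F. ✗
b: successors {b, c}; ◇p there: b:T, c:F. ✗
c: successors {a}; ◇p there: a:T. ✓
Satisfying worlds: {c}.

1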